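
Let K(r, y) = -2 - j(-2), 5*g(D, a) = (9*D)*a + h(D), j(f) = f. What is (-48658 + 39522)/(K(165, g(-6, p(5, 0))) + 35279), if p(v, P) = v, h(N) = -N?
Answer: -9136/35279 ≈ -0.25896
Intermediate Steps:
g(D, a) = -D/5 + 9*D*a/5 (g(D, a) = ((9*D)*a - D)/5 = (9*D*a - D)/5 = (-D + 9*D*a)/5 = -D/5 + 9*D*a/5)
K(r, y) = 0 (K(r, y) = -2 - 1*(-2) = -2 + 2 = 0)
(-48658 + 39522)/(K(165, g(-6, p(5, 0))) + 35279) = (-48658 + 39522)/(0 + 35279) = -9136/35279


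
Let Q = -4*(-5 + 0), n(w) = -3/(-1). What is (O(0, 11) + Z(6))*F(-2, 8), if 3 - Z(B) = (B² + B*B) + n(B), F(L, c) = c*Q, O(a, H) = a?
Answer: -11520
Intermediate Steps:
n(w) = 3 (n(w) = -3*(-1) = 3)
Q = 20 (Q = -4*(-5) = 20)
F(L, c) = 20*c (F(L, c) = c*20 = 20*c)
Z(B) = -2*B² (Z(B) = 3 - ((B² + B*B) + 3) = 3 - ((B² + B²) + 3) = 3 - (2*B² + 3) = 3 - (3 + 2*B²) = 3 + (-3 - 2*B²) = -2*B²)
(O(0, 11) + Z(6))*F(-2, 8) = (0 - 2*6²)*(20*8) = (0 - 2*36)*160 = (0 - 72)*160 = -72*160 = -11520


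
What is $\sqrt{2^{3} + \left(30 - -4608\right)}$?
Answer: $\sqrt{4646} \approx 68.162$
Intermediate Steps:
$\sqrt{2^{3} + \left(30 - -4608\right)} = \sqrt{8 + \left(30 + 4608\right)} = \sqrt{8 + 4638} = \sqrt{4646}$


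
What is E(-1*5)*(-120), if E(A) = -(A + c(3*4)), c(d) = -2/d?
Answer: -620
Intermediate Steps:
E(A) = ⅙ - A (E(A) = -(A - 2/(3*4)) = -(A - 2/12) = -(A - 2*1/12) = -(A - ⅙) = -(-⅙ + A) = ⅙ - A)
E(-1*5)*(-120) = (⅙ - (-1)*5)*(-120) = (⅙ - 1*(-5))*(-120) = (⅙ + 5)*(-120) = (31/6)*(-120) = -620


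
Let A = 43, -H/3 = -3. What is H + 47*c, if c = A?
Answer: 2030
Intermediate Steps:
H = 9 (H = -3*(-3) = 9)
c = 43
H + 47*c = 9 + 47*43 = 9 + 2021 = 2030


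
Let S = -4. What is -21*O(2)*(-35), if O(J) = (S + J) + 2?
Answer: 0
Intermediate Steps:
O(J) = -2 + J (O(J) = (-4 + J) + 2 = -2 + J)
-21*O(2)*(-35) = -21*(-2 + 2)*(-35) = -21*0*(-35) = 0*(-35) = 0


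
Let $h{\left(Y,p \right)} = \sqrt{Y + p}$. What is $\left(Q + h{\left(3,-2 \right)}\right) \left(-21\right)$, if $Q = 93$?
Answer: $-1974$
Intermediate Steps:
$\left(Q + h{\left(3,-2 \right)}\right) \left(-21\right) = \left(93 + \sqrt{3 - 2}\right) \left(-21\right) = \left(93 + \sqrt{1}\right) \left(-21\right) = \left(93 + 1\right) \left(-21\right) = 94 \left(-21\right) = -1974$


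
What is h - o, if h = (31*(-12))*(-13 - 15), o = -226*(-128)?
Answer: -18512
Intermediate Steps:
o = 28928
h = 10416 (h = -372*(-28) = 10416)
h - o = 10416 - 1*28928 = 10416 - 28928 = -18512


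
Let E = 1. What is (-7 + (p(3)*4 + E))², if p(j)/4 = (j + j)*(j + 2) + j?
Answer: 272484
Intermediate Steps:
p(j) = 4*j + 8*j*(2 + j) (p(j) = 4*((j + j)*(j + 2) + j) = 4*((2*j)*(2 + j) + j) = 4*(2*j*(2 + j) + j) = 4*(j + 2*j*(2 + j)) = 4*j + 8*j*(2 + j))
(-7 + (p(3)*4 + E))² = (-7 + ((4*3*(5 + 2*3))*4 + 1))² = (-7 + ((4*3*(5 + 6))*4 + 1))² = (-7 + ((4*3*11)*4 + 1))² = (-7 + (132*4 + 1))² = (-7 + (528 + 1))² = (-7 + 529)² = 522² = 272484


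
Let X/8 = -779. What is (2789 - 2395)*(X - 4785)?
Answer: -4340698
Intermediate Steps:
X = -6232 (X = 8*(-779) = -6232)
(2789 - 2395)*(X - 4785) = (2789 - 2395)*(-6232 - 4785) = 394*(-11017) = -4340698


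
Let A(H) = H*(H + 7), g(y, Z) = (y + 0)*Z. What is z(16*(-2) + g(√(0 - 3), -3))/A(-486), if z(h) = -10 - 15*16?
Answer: -125/116397 ≈ -0.0010739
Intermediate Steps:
g(y, Z) = Z*y (g(y, Z) = y*Z = Z*y)
A(H) = H*(7 + H)
z(h) = -250 (z(h) = -10 - 240 = -250)
z(16*(-2) + g(√(0 - 3), -3))/A(-486) = -250*(-1/(486*(7 - 486))) = -250/((-486*(-479))) = -250/232794 = -250*1/232794 = -125/116397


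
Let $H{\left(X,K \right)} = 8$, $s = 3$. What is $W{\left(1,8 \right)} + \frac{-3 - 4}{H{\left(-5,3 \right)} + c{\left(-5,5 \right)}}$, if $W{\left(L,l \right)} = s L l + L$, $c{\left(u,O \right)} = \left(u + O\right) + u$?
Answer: $\frac{68}{3} \approx 22.667$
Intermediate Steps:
$c{\left(u,O \right)} = O + 2 u$ ($c{\left(u,O \right)} = \left(O + u\right) + u = O + 2 u$)
$W{\left(L,l \right)} = L + 3 L l$ ($W{\left(L,l \right)} = 3 L l + L = L + 3 L l$)
$W{\left(1,8 \right)} + \frac{-3 - 4}{H{\left(-5,3 \right)} + c{\left(-5,5 \right)}} = 1 \left(1 + 3 \cdot 8\right) + \frac{-3 - 4}{8 + \left(5 + 2 \left(-5\right)\right)} = 1 \left(1 + 24\right) + \frac{1}{8 + \left(5 - 10\right)} \left(-7\right) = 1 \cdot 25 + \frac{1}{8 - 5} \left(-7\right) = 25 + \frac{1}{3} \left(-7\right) = 25 - \frac{7}{3} = \frac{68}{3}$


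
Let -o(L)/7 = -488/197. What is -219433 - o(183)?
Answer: -43231717/197 ≈ -2.1945e+5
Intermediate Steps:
o(L) = 3416/197 (o(L) = -(-3416)/197 = -7*(-488/197) = 3416/197)
-219433 - o(183) = -219433 - 1*3416/197 = -219433 - 3416/197 = -43231717/197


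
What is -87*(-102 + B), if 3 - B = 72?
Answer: 14877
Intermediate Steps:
B = -69 (B = 3 - 1*72 = 3 - 72 = -69)
-87*(-102 + B) = -87*(-102 - 69) = -87*(-171) = 14877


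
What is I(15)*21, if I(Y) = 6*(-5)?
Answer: -630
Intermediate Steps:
I(Y) = -30
I(15)*21 = -30*21 = -630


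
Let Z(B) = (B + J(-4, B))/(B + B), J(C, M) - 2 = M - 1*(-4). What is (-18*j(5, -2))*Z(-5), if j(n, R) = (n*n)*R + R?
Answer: 1872/5 ≈ 374.40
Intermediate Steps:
J(C, M) = 6 + M (J(C, M) = 2 + (M - 1*(-4)) = 2 + (M + 4) = 2 + (4 + M) = 6 + M)
j(n, R) = R + R*n² (j(n, R) = n²*R + R = R*n² + R = R + R*n²)
Z(B) = (6 + 2*B)/(2*B) (Z(B) = (B + (6 + B))/(B + B) = (6 + 2*B)/((2*B)) = (6 + 2*B)*(1/(2*B)) = (6 + 2*B)/(2*B))
(-18*j(5, -2))*Z(-5) = (-(-36)*(1 + 5²))*((3 - 5)/(-5)) = (-(-36)*(1 + 25))*(-⅕*(-2)) = -(-36)*26*(⅖) = -18*(-52)*(⅖) = 936*(⅖) = 1872/5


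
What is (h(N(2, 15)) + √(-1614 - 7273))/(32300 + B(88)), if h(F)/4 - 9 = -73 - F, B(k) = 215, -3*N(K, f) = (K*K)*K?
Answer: -736/97545 + I*√8887/32515 ≈ -0.0075452 + 0.0028993*I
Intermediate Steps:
N(K, f) = -K³/3 (N(K, f) = -K*K*K/3 = -K²*K/3 = -K³/3)
h(F) = -256 - 4*F (h(F) = 36 + 4*(-73 - F) = 36 + (-292 - 4*F) = -256 - 4*F)
(h(N(2, 15)) + √(-1614 - 7273))/(32300 + B(88)) = ((-256 - (-4)*2³/3) + √(-1614 - 7273))/(32300 + 215) = ((-256 - (-4)*8/3) + √(-8887))/32515 = ((-256 - 4*(-8/3)) + I*√8887)*(1/32515) = ((-256 + 32/3) + I*√8887)*(1/32515) = (-736/3 + I*√8887)*(1/32515) = -736/97545 + I*√8887/32515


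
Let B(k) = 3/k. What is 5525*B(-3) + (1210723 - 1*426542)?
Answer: 778656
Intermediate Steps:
5525*B(-3) + (1210723 - 1*426542) = 5525*(3/(-3)) + (1210723 - 1*426542) = 5525*(3*(-⅓)) + (1210723 - 426542) = 5525*(-1) + 784181 = -5525 + 784181 = 778656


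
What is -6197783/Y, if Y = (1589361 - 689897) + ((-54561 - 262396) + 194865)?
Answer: -6197783/777372 ≈ -7.9727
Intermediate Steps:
Y = 777372 (Y = 899464 + (-316957 + 194865) = 899464 - 122092 = 777372)
-6197783/Y = -6197783/777372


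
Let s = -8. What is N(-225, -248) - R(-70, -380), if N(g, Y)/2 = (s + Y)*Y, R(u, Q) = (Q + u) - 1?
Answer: 127427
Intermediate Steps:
R(u, Q) = -1 + Q + u
N(g, Y) = 2*Y*(-8 + Y) (N(g, Y) = 2*((-8 + Y)*Y) = 2*(Y*(-8 + Y)) = 2*Y*(-8 + Y))
N(-225, -248) - R(-70, -380) = 2*(-248)*(-8 - 248) - (-1 - 380 - 70) = 2*(-248)*(-256) - 1*(-451) = 126976 + 451 = 127427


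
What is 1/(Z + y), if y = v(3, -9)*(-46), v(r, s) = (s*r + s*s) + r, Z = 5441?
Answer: 1/2819 ≈ 0.00035474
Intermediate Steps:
v(r, s) = r + s**2 + r*s (v(r, s) = (r*s + s**2) + r = (s**2 + r*s) + r = r + s**2 + r*s)
y = -2622 (y = (3 + (-9)**2 + 3*(-9))*(-46) = (3 + 81 - 27)*(-46) = 57*(-46) = -2622)
1/(Z + y) = 1/(5441 - 2622) = 1/2819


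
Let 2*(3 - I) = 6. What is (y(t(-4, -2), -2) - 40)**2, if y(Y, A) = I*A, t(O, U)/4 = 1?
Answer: 1600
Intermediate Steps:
I = 0 (I = 3 - 1/2*6 = 3 - 3 = 0)
t(O, U) = 4 (t(O, U) = 4*1 = 4)
y(Y, A) = 0 (y(Y, A) = 0*A = 0)
(y(t(-4, -2), -2) - 40)**2 = (0 - 40)**2 = (-40)**2 = 1600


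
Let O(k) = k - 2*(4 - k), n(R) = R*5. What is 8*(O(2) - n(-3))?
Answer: 104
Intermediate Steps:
n(R) = 5*R
O(k) = -8 + 3*k (O(k) = k + (-8 + 2*k) = -8 + 3*k)
8*(O(2) - n(-3)) = 8*((-8 + 3*2) - 5*(-3)) = 8*((-8 + 6) - 1*(-15)) = 8*(-2 + 15) = 8*13 = 104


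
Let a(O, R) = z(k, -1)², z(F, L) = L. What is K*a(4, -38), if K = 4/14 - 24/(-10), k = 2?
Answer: 94/35 ≈ 2.6857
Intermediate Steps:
a(O, R) = 1 (a(O, R) = (-1)² = 1)
K = 94/35 (K = 4*(1/14) - 24*(-⅒) = 2/7 + 12/5 = 94/35 ≈ 2.6857)
K*a(4, -38) = (94/35)*1 = 94/35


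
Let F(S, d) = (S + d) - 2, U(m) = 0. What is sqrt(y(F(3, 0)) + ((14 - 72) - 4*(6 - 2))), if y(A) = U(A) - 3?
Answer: I*sqrt(77) ≈ 8.775*I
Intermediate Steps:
F(S, d) = -2 + S + d
y(A) = -3 (y(A) = 0 - 3 = -3)
sqrt(y(F(3, 0)) + ((14 - 72) - 4*(6 - 2))) = sqrt(-3 + ((14 - 72) - 4*(6 - 2))) = sqrt(-3 + (-58 - 4*4)) = sqrt(-3 + (-58 - 16)) = sqrt(-3 - 74) = sqrt(-77) = I*sqrt(77)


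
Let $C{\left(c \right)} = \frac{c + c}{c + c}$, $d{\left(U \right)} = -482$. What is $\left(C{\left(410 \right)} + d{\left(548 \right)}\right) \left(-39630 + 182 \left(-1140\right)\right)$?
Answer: $118859910$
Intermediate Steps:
$C{\left(c \right)} = 1$ ($C{\left(c \right)} = \frac{2 c}{2 c} = 2 c \frac{1}{2 c} = 1$)
$\left(C{\left(410 \right)} + d{\left(548 \right)}\right) \left(-39630 + 182 \left(-1140\right)\right) = \left(1 - 482\right) \left(-39630 + 182 \left(-1140\right)\right) = - 481 \left(-39630 - 207480\right) = \left(-481\right) \left(-247110\right) = 118859910$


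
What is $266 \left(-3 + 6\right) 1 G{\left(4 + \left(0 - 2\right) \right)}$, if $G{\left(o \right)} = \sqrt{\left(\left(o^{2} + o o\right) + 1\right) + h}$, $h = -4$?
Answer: $798 \sqrt{5} \approx 1784.4$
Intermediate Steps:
$G{\left(o \right)} = \sqrt{-3 + 2 o^{2}}$ ($G{\left(o \right)} = \sqrt{\left(\left(o^{2} + o o\right) + 1\right) - 4} = \sqrt{\left(\left(o^{2} + o^{2}\right) + 1\right) - 4} = \sqrt{\left(2 o^{2} + 1\right) - 4} = \sqrt{\left(1 + 2 o^{2}\right) - 4} = \sqrt{-3 + 2 o^{2}}$)
$266 \left(-3 + 6\right) 1 G{\left(4 + \left(0 - 2\right) \right)} = 266 \left(-3 + 6\right) 1 \sqrt{-3 + 2 \left(4 + \left(0 - 2\right)\right)^{2}} = 266 \cdot 3 \cdot 1 \sqrt{-3 + 2 \left(4 - 2\right)^{2}} = 266 \cdot 3 \sqrt{-3 + 2 \cdot 2^{2}} = 266 \cdot 3 \sqrt{-3 + 2 \cdot 4} = 266 \cdot 3 \sqrt{-3 + 8} = 266 \cdot 3 \sqrt{5} = 798 \sqrt{5}$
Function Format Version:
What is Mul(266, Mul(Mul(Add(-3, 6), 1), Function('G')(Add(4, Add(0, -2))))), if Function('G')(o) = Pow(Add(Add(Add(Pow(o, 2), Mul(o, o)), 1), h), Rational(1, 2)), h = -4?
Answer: Mul(798, Pow(5, Rational(1, 2))) ≈ 1784.4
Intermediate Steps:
Function('G')(o) = Pow(Add(-3, Mul(2, Pow(o, 2))), Rational(1, 2)) (Function('G')(o) = Pow(Add(Add(Add(Pow(o, 2), Mul(o, o)), 1), -4), Rational(1, 2)) = Pow(Add(Add(Add(Pow(o, 2), Pow(o, 2)), 1), -4), Rational(1, 2)) = Pow(Add(Add(Mul(2, Pow(o, 2)), 1), -4), Rational(1, 2)) = Pow(Add(Add(1, Mul(2, Pow(o, 2))), -4), Rational(1, 2)) = Pow(Add(-3, Mul(2, Pow(o, 2))), Rational(1, 2)))
Mul(266, Mul(Mul(Add(-3, 6), 1), Function('G')(Add(4, Add(0, -2))))) = Mul(266, Mul(Mul(Add(-3, 6), 1), Pow(Add(-3, Mul(2, Pow(Add(4, Add(0, -2)), 2))), Rational(1, 2)))) = Mul(266, Mul(Mul(3, 1), Pow(Add(-3, Mul(2, Pow(Add(4, -2), 2))), Rational(1, 2)))) = Mul(266, Mul(3, Pow(Add(-3, Mul(2, Pow(2, 2))), Rational(1, 2)))) = Mul(266, Mul(3, Pow(Add(-3, Mul(2, 4)), Rational(1, 2)))) = Mul(266, Mul(3, Pow(Add(-3, 8), Rational(1, 2)))) = Mul(266, Mul(3, Pow(5, Rational(1, 2)))) = Mul(798, Pow(5, Rational(1, 2)))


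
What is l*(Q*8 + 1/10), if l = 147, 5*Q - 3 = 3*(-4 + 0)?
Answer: -21021/10 ≈ -2102.1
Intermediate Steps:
Q = -9/5 (Q = ⅗ + (3*(-4 + 0))/5 = ⅗ + (3*(-4))/5 = ⅗ + (⅕)*(-12) = ⅗ - 12/5 = -9/5 ≈ -1.8000)
l*(Q*8 + 1/10) = 147*(-9/5*8 + 1/10) = 147*(-72/5 + ⅒) = 147*(-143/10) = -21021/10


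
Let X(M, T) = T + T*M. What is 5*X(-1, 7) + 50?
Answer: 50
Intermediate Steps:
X(M, T) = T + M*T
5*X(-1, 7) + 50 = 5*(7*(1 - 1)) + 50 = 5*(7*0) + 50 = 5*0 + 50 = 0 + 50 = 50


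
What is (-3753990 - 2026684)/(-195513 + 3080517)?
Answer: -2890337/1442502 ≈ -2.0037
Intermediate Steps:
(-3753990 - 2026684)/(-195513 + 3080517) = -5780674/2885004 = -5780674*1/2885004 = -2890337/1442502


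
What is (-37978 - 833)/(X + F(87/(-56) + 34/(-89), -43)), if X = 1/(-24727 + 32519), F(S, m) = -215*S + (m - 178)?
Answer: -62801579792/315784319 ≈ -198.88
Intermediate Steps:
F(S, m) = -178 + m - 215*S (F(S, m) = -215*S + (-178 + m) = -178 + m - 215*S)
X = 1/7792 ≈ 0.00012834
(-37978 - 833)/(X + F(87/(-56) + 34/(-89), -43)) = (-37978 - 833)/(1/7792 + (-178 - 43 - 215*(87/(-56) + 34/(-89)))) = -38811/(1/7792 + (-178 - 43 - 215*(87*(-1/56) + 34*(-1/89)))) = -38811/(1/7792 + (-178 - 43 - 215*(-87/56 - 34/89))) = -38811/(1/7792 + (-178 - 43 - 215*(-9647/4984))) = -38811/(1/7792 + (-178 - 43 + 2074105/4984)) = -38811/(1/7792 + 972641/4984) = -38811/947352957/4854416 = -38811*4854416/947352957 = -62801579792/315784319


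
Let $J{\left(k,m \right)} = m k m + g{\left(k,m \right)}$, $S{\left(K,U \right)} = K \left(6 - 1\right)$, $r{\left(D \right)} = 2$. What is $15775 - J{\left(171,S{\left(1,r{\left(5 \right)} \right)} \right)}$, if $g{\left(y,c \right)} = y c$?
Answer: $10645$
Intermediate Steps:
$S{\left(K,U \right)} = 5 K$ ($S{\left(K,U \right)} = K 5 = 5 K$)
$g{\left(y,c \right)} = c y$
$J{\left(k,m \right)} = k m + k m^{2}$ ($J{\left(k,m \right)} = m k m + m k = k m m + k m = k m^{2} + k m = k m + k m^{2}$)
$15775 - J{\left(171,S{\left(1,r{\left(5 \right)} \right)} \right)} = 15775 - 171 \cdot 5 \cdot 1 \left(1 + 5 \cdot 1\right) = 15775 - 171 \cdot 5 \left(1 + 5\right) = 15775 - 171 \cdot 5 \cdot 6 = 15775 - 5130 = 10645$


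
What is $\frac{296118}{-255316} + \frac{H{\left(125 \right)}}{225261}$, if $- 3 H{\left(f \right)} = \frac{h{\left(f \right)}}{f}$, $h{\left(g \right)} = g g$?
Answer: $- \frac{100071712447}{86269106214} \approx -1.16$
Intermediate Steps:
$h{\left(g \right)} = g^{2}$
$H{\left(f \right)} = - \frac{f}{3}$ ($H{\left(f \right)} = - \frac{f^{2} \frac{1}{f}}{3} = - \frac{f}{3}$)
$\frac{296118}{-255316} + \frac{H{\left(125 \right)}}{225261} = \frac{296118}{-255316} + \frac{\left(- \frac{1}{3}\right) 125}{225261} = 296118 \left(- \frac{1}{255316}\right) - \frac{125}{675783} = - \frac{148059}{127658} - \frac{125}{675783} = - \frac{100071712447}{86269106214}$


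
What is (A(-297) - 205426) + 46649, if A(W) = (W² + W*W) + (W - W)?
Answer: 17641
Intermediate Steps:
A(W) = 2*W² (A(W) = (W² + W²) + 0 = 2*W² + 0 = 2*W²)
(A(-297) - 205426) + 46649 = (2*(-297)² - 205426) + 46649 = (2*88209 - 205426) + 46649 = (176418 - 205426) + 46649 = -29008 + 46649 = 17641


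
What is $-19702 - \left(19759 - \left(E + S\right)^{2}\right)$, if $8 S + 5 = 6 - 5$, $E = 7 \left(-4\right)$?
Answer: $- \frac{154595}{4} \approx -38649.0$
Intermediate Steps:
$E = -28$
$S = - \frac{1}{2}$ ($S = - \frac{5}{8} + \frac{6 - 5}{8} = - \frac{5}{8} + \frac{1}{8} \cdot 1 = - \frac{5}{8} + \frac{1}{8} = - \frac{1}{2} \approx -0.5$)
$-19702 - \left(19759 - \left(E + S\right)^{2}\right) = -19702 - \left(19759 - \left(-28 - \frac{1}{2}\right)^{2}\right) = -19702 - \left(19759 - \left(- \frac{57}{2}\right)^{2}\right) = -19702 - \left(19759 - \frac{3249}{4}\right) = -19702 - \frac{75787}{4} = - \frac{154595}{4}$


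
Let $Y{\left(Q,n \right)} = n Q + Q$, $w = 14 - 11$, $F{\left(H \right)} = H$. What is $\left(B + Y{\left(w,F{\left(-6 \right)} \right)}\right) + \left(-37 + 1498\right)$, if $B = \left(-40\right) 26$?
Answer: $406$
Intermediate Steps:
$w = 3$ ($w = 14 - 11 = 3$)
$Y{\left(Q,n \right)} = Q + Q n$ ($Y{\left(Q,n \right)} = Q n + Q = Q + Q n$)
$B = -1040$
$\left(B + Y{\left(w,F{\left(-6 \right)} \right)}\right) + \left(-37 + 1498\right) = \left(-1040 + 3 \left(1 - 6\right)\right) + \left(-37 + 1498\right) = \left(-1040 + 3 \left(-5\right)\right) + 1461 = \left(-1040 - 15\right) + 1461 = -1055 + 1461 = 406$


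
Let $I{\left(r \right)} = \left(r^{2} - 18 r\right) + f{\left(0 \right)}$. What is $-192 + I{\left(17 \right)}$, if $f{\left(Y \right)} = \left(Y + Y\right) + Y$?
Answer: $-209$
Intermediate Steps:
$f{\left(Y \right)} = 3 Y$ ($f{\left(Y \right)} = 2 Y + Y = 3 Y$)
$I{\left(r \right)} = r^{2} - 18 r$ ($I{\left(r \right)} = \left(r^{2} - 18 r\right) + 3 \cdot 0 = \left(r^{2} - 18 r\right) + 0 = r^{2} - 18 r$)
$-192 + I{\left(17 \right)} = -192 + 17 \left(-18 + 17\right) = -192 + 17 \left(-1\right) = -192 - 17 = -209$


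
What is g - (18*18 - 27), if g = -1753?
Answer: -2050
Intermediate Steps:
g - (18*18 - 27) = -1753 - (18*18 - 27) = -1753 - (324 - 27) = -1753 - 1*297 = -1753 - 297 = -2050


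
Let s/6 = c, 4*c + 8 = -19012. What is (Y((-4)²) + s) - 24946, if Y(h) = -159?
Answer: -53635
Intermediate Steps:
c = -4755 (c = -2 + (¼)*(-19012) = -2 - 4753 = -4755)
s = -28530 (s = 6*(-4755) = -28530)
(Y((-4)²) + s) - 24946 = (-159 - 28530) - 24946 = -28689 - 24946 = -53635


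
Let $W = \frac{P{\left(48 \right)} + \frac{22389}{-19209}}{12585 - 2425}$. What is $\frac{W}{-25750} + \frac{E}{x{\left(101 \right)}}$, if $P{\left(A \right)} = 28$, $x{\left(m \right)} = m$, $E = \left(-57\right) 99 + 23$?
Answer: $- \frac{9414359090553921}{169190438860000} \approx -55.644$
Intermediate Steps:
$E = -5620$ ($E = -5643 + 23 = -5620$)
$W = \frac{171821}{65054480}$ ($W = \frac{28 + \frac{22389}{-19209}}{12585 - 2425} = \frac{28 + 22389 \left(- \frac{1}{19209}\right)}{10160} = \left(28 - \frac{7463}{6403}\right) \frac{1}{10160} = \frac{171821}{6403} \cdot \frac{1}{10160} = \frac{171821}{65054480} \approx 0.0026412$)
$\frac{W}{-25750} + \frac{E}{x{\left(101 \right)}} = \frac{171821}{65054480 \left(-25750\right)} - \frac{5620}{101} = \frac{171821}{65054480} \left(- \frac{1}{25750}\right) - \frac{5620}{101} = - \frac{171821}{1675152860000} - \frac{5620}{101} = - \frac{9414359090553921}{169190438860000}$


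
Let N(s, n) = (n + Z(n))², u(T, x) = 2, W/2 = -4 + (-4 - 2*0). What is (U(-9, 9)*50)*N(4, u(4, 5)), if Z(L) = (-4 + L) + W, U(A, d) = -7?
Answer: -89600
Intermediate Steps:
W = -16 (W = 2*(-4 + (-4 - 2*0)) = 2*(-4 + (-4 + 0)) = 2*(-4 - 4) = 2*(-8) = -16)
Z(L) = -20 + L (Z(L) = (-4 + L) - 16 = -20 + L)
N(s, n) = (-20 + 2*n)² (N(s, n) = (n + (-20 + n))² = (-20 + 2*n)²)
(U(-9, 9)*50)*N(4, u(4, 5)) = (-7*50)*(4*(-10 + 2)²) = -1400*(-8)² = -1400*64 = -350*256 = -89600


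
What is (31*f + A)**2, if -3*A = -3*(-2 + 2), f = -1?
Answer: 961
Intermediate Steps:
A = 0 (A = -(-1)*(-2 + 2) = -(-1)*0 = -1/3*0 = 0)
(31*f + A)**2 = (31*(-1) + 0)**2 = (-31 + 0)**2 = (-31)**2 = 961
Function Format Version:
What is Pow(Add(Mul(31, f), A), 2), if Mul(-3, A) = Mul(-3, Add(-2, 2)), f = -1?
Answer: 961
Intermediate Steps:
A = 0 (A = Mul(Rational(-1, 3), Mul(-3, Add(-2, 2))) = Mul(Rational(-1, 3), Mul(-3, 0)) = Mul(Rational(-1, 3), 0) = 0)
Pow(Add(Mul(31, f), A), 2) = Pow(Add(Mul(31, -1), 0), 2) = Pow(Add(-31, 0), 2) = Pow(-31, 2) = 961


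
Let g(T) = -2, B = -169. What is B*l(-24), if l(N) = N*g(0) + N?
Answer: -4056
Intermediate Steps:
l(N) = -N (l(N) = N*(-2) + N = -2*N + N = -N)
B*l(-24) = -(-169)*(-24) = -169*24 = -4056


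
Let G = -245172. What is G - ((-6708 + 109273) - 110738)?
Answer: -236999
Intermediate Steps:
G - ((-6708 + 109273) - 110738) = -245172 - ((-6708 + 109273) - 110738) = -245172 - (102565 - 110738) = -245172 - 1*(-8173) = -245172 + 8173 = -236999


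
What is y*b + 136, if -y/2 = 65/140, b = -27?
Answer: 2255/14 ≈ 161.07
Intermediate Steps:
y = -13/14 (y = -130/140 = -2*13/28 = -13/14 ≈ -0.92857)
y*b + 136 = -13/14*(-27) + 136 = 351/14 + 136 = 2255/14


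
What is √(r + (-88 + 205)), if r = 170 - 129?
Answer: √158 ≈ 12.570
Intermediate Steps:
r = 41
√(r + (-88 + 205)) = √(41 + (-88 + 205)) = √(41 + 117) = √158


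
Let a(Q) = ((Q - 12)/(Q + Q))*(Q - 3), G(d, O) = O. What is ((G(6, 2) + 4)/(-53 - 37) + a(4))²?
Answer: 256/225 ≈ 1.1378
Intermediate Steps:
a(Q) = (-12 + Q)*(-3 + Q)/(2*Q) (a(Q) = ((-12 + Q)/((2*Q)))*(-3 + Q) = ((-12 + Q)*(1/(2*Q)))*(-3 + Q) = ((-12 + Q)/(2*Q))*(-3 + Q) = (-12 + Q)*(-3 + Q)/(2*Q))
((G(6, 2) + 4)/(-53 - 37) + a(4))² = ((2 + 4)/(-53 - 37) + (½)*(36 + 4*(-15 + 4))/4)² = (6/(-90) + (½)*(¼)*(36 + 4*(-11)))² = (6*(-1/90) + (½)*(¼)*(36 - 44))² = (-1/15 + (½)*(¼)*(-8))² = (-1/15 - 1)² = (-16/15)² = 256/225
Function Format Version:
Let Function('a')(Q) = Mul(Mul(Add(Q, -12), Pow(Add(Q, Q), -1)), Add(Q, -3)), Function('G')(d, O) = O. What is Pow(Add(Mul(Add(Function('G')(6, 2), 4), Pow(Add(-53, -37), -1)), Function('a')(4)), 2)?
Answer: Rational(256, 225) ≈ 1.1378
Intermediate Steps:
Function('a')(Q) = Mul(Rational(1, 2), Pow(Q, -1), Add(-12, Q), Add(-3, Q)) (Function('a')(Q) = Mul(Mul(Add(-12, Q), Pow(Mul(2, Q), -1)), Add(-3, Q)) = Mul(Mul(Add(-12, Q), Mul(Rational(1, 2), Pow(Q, -1))), Add(-3, Q)) = Mul(Mul(Rational(1, 2), Pow(Q, -1), Add(-12, Q)), Add(-3, Q)) = Mul(Rational(1, 2), Pow(Q, -1), Add(-12, Q), Add(-3, Q)))
Pow(Add(Mul(Add(Function('G')(6, 2), 4), Pow(Add(-53, -37), -1)), Function('a')(4)), 2) = Pow(Add(Mul(Add(2, 4), Pow(Add(-53, -37), -1)), Mul(Rational(1, 2), Pow(4, -1), Add(36, Mul(4, Add(-15, 4))))), 2) = Pow(Add(Mul(6, Pow(-90, -1)), Mul(Rational(1, 2), Rational(1, 4), Add(36, Mul(4, -11)))), 2) = Pow(Add(Mul(6, Rational(-1, 90)), Mul(Rational(1, 2), Rational(1, 4), Add(36, -44))), 2) = Pow(Add(Rational(-1, 15), Mul(Rational(1, 2), Rational(1, 4), -8)), 2) = Pow(Add(Rational(-1, 15), -1), 2) = Pow(Rational(-16, 15), 2) = Rational(256, 225)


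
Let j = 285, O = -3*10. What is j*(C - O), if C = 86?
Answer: 33060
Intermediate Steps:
O = -30
j*(C - O) = 285*(86 - 1*(-30)) = 285*(86 + 30) = 285*116 = 33060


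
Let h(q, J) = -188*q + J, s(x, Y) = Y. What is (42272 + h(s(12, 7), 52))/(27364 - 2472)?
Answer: 10252/6223 ≈ 1.6474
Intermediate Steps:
h(q, J) = J - 188*q
(42272 + h(s(12, 7), 52))/(27364 - 2472) = (42272 + (52 - 188*7))/(27364 - 2472) = (42272 + (52 - 1316))/24892 = (42272 - 1264)*(1/24892) = 41008*(1/24892) = 10252/6223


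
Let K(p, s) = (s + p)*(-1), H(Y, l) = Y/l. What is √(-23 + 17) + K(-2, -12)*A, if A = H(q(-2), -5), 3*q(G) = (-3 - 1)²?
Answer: -224/15 + I*√6 ≈ -14.933 + 2.4495*I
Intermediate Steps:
q(G) = 16/3 (q(G) = (-3 - 1)²/3 = (⅓)*(-4)² = (⅓)*16 = 16/3)
A = -16/15 (A = (16/3)/(-5) = (16/3)*(-⅕) = -16/15 ≈ -1.0667)
K(p, s) = -p - s (K(p, s) = (p + s)*(-1) = -p - s)
√(-23 + 17) + K(-2, -12)*A = √(-23 + 17) + (-1*(-2) - 1*(-12))*(-16/15) = √(-6) + (2 + 12)*(-16/15) = I*√6 + 14*(-16/15) = I*√6 - 224/15 = -224/15 + I*√6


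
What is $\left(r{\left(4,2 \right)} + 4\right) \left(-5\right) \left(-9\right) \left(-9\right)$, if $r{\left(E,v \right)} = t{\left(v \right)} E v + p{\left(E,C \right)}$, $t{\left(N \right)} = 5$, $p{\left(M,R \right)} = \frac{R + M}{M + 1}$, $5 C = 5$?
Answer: $-18225$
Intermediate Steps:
$C = 1$ ($C = \frac{1}{5} \cdot 5 = 1$)
$p{\left(M,R \right)} = \frac{M + R}{1 + M}$
$r{\left(E,v \right)} = 1 + 5 E v$ ($r{\left(E,v \right)} = 5 E v + \frac{E + 1}{1 + E} = 5 E v + \frac{1 + E}{1 + E} = 5 E v + 1 = 1 + 5 E v$)
$\left(r{\left(4,2 \right)} + 4\right) \left(-5\right) \left(-9\right) \left(-9\right) = \left(\left(1 + 5 \cdot 4 \cdot 2\right) + 4\right) \left(-5\right) \left(-9\right) \left(-9\right) = \left(\left(1 + 40\right) + 4\right) \left(-5\right) \left(-9\right) \left(-9\right) = \left(41 + 4\right) \left(-5\right) \left(-9\right) \left(-9\right) = 45 \left(-5\right) \left(-9\right) \left(-9\right) = \left(-225\right) \left(-9\right) \left(-9\right) = 2025 \left(-9\right) = -18225$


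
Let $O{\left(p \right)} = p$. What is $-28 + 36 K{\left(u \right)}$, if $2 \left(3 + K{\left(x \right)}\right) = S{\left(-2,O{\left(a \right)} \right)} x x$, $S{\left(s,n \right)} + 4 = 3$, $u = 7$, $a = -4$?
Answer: $-1018$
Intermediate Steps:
$S{\left(s,n \right)} = -1$ ($S{\left(s,n \right)} = -4 + 3 = -1$)
$K{\left(x \right)} = -3 - \frac{x^{2}}{2}$ ($K{\left(x \right)} = -3 + \frac{- x x}{2} = -3 + \frac{\left(-1\right) x^{2}}{2} = -3 - \frac{x^{2}}{2}$)
$-28 + 36 K{\left(u \right)} = -28 + 36 \left(-3 - \frac{7^{2}}{2}\right) = -28 + 36 \left(-3 - \frac{49}{2}\right) = -28 + 36 \left(- \frac{55}{2}\right) = -28 - 990 = -1018$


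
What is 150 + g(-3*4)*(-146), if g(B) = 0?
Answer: 150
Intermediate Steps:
150 + g(-3*4)*(-146) = 150 + 0*(-146) = 150 + 0 = 150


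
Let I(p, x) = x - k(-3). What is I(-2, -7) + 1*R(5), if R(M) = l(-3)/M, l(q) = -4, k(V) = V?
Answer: -24/5 ≈ -4.8000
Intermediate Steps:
I(p, x) = 3 + x (I(p, x) = x - 1*(-3) = x + 3 = 3 + x)
R(M) = -4/M
I(-2, -7) + 1*R(5) = (3 - 7) + 1*(-4/5) = -4 + 1*(-4*⅕) = -4 + 1*(-⅘) = -4 - ⅘ = -24/5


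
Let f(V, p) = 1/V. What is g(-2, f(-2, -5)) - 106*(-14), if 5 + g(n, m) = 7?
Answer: 1486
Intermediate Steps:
f(V, p) = 1/V
g(n, m) = 2 (g(n, m) = -5 + 7 = 2)
g(-2, f(-2, -5)) - 106*(-14) = 2 - 106*(-14) = 2 + 1484 = 1486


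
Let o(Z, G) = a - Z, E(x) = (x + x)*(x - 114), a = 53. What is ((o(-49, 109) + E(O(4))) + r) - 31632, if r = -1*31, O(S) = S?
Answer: -32441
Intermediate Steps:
E(x) = 2*x*(-114 + x) (E(x) = (2*x)*(-114 + x) = 2*x*(-114 + x))
r = -31
o(Z, G) = 53 - Z
((o(-49, 109) + E(O(4))) + r) - 31632 = (((53 - 1*(-49)) + 2*4*(-114 + 4)) - 31) - 31632 = (((53 + 49) + 2*4*(-110)) - 31) - 31632 = ((102 - 880) - 31) - 31632 = (-778 - 31) - 31632 = -809 - 31632 = -32441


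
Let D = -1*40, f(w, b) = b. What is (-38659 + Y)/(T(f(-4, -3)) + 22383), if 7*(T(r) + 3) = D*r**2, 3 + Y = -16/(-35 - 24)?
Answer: -7983647/4610850 ≈ -1.7315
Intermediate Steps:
Y = -161/59 (Y = -3 - 16/(-35 - 24) = -3 - 16/(-59) = -3 - 1/59*(-16) = -3 + 16/59 = -161/59 ≈ -2.7288)
D = -40
T(r) = -3 - 40*r**2/7 (T(r) = -3 + (-40*r**2)/7 = -3 - 40*r**2/7)
(-38659 + Y)/(T(f(-4, -3)) + 22383) = (-38659 - 161/59)/((-3 - 40/7*(-3)**2) + 22383) = -2281042/(59*((-3 - 40/7*9) + 22383)) = -2281042/(59*((-3 - 360/7) + 22383)) = -2281042/(59*(-381/7 + 22383)) = -2281042/(59*156300/7) = -2281042/59*7/156300 = -7983647/4610850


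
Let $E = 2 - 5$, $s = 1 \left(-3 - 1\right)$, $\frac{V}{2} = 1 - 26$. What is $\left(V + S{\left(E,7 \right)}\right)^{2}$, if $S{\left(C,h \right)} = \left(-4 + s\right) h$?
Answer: $11236$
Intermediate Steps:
$V = -50$ ($V = 2 \left(1 - 26\right) = 2 \left(-25\right) = -50$)
$s = -4$ ($s = 1 \left(-4\right) = -4$)
$E = -3$
$S{\left(C,h \right)} = - 8 h$ ($S{\left(C,h \right)} = \left(-4 - 4\right) h = - 8 h$)
$\left(V + S{\left(E,7 \right)}\right)^{2} = \left(-50 - 56\right)^{2} = \left(-106\right)^{2} = 11236$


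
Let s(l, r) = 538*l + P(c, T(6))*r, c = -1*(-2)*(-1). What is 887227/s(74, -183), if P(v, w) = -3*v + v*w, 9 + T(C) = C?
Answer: 887227/37616 ≈ 23.586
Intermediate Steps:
T(C) = -9 + C
c = -2 (c = 2*(-1) = -2)
s(l, r) = 12*r + 538*l (s(l, r) = 538*l + (-2*(-3 + (-9 + 6)))*r = 538*l + (-2*(-3 - 3))*r = 538*l + (-2*(-6))*r = 538*l + 12*r = 12*r + 538*l)
887227/s(74, -183) = 887227/(12*(-183) + 538*74) = 887227/(-2196 + 39812) = 887227/37616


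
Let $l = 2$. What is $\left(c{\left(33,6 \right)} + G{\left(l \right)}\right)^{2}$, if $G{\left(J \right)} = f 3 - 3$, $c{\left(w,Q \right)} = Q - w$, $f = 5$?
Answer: $225$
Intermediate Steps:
$G{\left(J \right)} = 12$ ($G{\left(J \right)} = 5 \cdot 3 - 3 = 15 - 3 = 12$)
$\left(c{\left(33,6 \right)} + G{\left(l \right)}\right)^{2} = \left(\left(6 - 33\right) + 12\right)^{2} = \left(-27 + 12\right)^{2} = \left(-15\right)^{2} = 225$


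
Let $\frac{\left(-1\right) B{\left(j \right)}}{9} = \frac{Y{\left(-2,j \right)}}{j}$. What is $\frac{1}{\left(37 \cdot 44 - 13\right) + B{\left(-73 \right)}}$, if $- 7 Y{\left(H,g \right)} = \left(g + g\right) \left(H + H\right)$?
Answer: $\frac{7}{11233} \approx 0.00062316$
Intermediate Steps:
$Y{\left(H,g \right)} = - \frac{4 H g}{7}$ ($Y{\left(H,g \right)} = - \frac{\left(g + g\right) \left(H + H\right)}{7} = - \frac{2 g 2 H}{7} = - \frac{4 H g}{7}$)
$B{\left(j \right)} = - \frac{72}{7}$ ($B{\left(j \right)} = - 9 \frac{\left(- \frac{4}{7}\right) \left(-2\right) j}{j} = - 9 \frac{\frac{8}{7} j}{j} = \left(-9\right) \frac{8}{7} = - \frac{72}{7}$)
$\frac{1}{\left(37 \cdot 44 - 13\right) + B{\left(-73 \right)}} = \frac{1}{\left(37 \cdot 44 - 13\right) - \frac{72}{7}} = \frac{1}{\left(1628 - 13\right) - \frac{72}{7}} = \frac{1}{1615 - \frac{72}{7}} = \frac{1}{\frac{11233}{7}} = \frac{7}{11233}$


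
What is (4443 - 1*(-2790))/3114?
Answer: 2411/1038 ≈ 2.3227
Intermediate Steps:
(4443 - 1*(-2790))/3114 = (4443 + 2790)*(1/3114) = 7233*(1/3114) = 2411/1038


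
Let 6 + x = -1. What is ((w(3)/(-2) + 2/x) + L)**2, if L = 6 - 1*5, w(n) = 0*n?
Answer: 25/49 ≈ 0.51020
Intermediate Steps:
x = -7 (x = -6 - 1 = -7)
w(n) = 0
L = 1 (L = 6 - 5 = 1)
((w(3)/(-2) + 2/x) + L)**2 = ((0/(-2) + 2/(-7)) + 1)**2 = ((0*(-1/2) + 2*(-1/7)) + 1)**2 = ((0 - 2/7) + 1)**2 = (-2/7 + 1)**2 = (5/7)**2 = 25/49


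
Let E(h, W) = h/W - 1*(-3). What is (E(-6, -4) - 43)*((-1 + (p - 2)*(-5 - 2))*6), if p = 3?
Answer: 1848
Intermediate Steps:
E(h, W) = 3 + h/W (E(h, W) = h/W + 3 = 3 + h/W)
(E(-6, -4) - 43)*((-1 + (p - 2)*(-5 - 2))*6) = ((3 - 6/(-4)) - 43)*((-1 + (3 - 2)*(-5 - 2))*6) = ((3 - 6*(-1/4)) - 43)*((-1 + 1*(-7))*6) = ((3 + 3/2) - 43)*((-1 - 7)*6) = (9/2 - 43)*(-8*6) = -77/2*(-48) = 1848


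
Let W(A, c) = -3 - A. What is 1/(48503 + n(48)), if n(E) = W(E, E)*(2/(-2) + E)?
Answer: 1/46106 ≈ 2.1689e-5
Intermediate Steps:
n(E) = (-1 + E)*(-3 - E) (n(E) = (-3 - E)*(2/(-2) + E) = (-3 - E)*(2*(-½) + E) = (-3 - E)*(-1 + E) = (-1 + E)*(-3 - E))
1/(48503 + n(48)) = 1/(48503 - (-1 + 48)*(3 + 48)) = 1/(48503 - 1*47*51) = 1/(48503 - 2397) = 1/46106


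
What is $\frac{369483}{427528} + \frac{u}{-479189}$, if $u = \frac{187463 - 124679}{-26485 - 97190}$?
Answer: $\frac{7298985450662559}{8445630317300200} \approx 0.86423$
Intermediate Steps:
$u = - \frac{20928}{41225}$ ($u = \frac{62784}{-26485 - 97190} = \frac{62784}{-123675} = 62784 \left(- \frac{1}{123675}\right) = - \frac{20928}{41225} \approx -0.50765$)
$\frac{369483}{427528} + \frac{u}{-479189} = \frac{369483}{427528} - \frac{20928}{41225 \left(-479189\right)} = 369483 \cdot \frac{1}{427528} - - \frac{20928}{19754566525} = \frac{369483}{427528} + \frac{20928}{19754566525} = \frac{7298985450662559}{8445630317300200}$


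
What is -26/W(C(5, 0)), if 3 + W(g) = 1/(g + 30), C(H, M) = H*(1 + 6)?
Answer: 845/97 ≈ 8.7113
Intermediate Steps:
C(H, M) = 7*H (C(H, M) = H*7 = 7*H)
W(g) = -3 + 1/(30 + g) (W(g) = -3 + 1/(g + 30) = -3 + 1/(30 + g))
-26/W(C(5, 0)) = -26*(30 + 7*5)/(-89 - 21*5) = -26*(30 + 35)/(-89 - 3*35) = -26*65/(-89 - 105) = -26/((1/65)*(-194)) = -26/(-194/65) = -26*(-65/194) = 845/97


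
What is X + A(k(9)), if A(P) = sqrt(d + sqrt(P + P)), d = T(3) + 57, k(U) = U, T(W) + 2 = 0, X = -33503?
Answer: -33503 + sqrt(55 + 3*sqrt(2)) ≈ -33495.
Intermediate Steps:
T(W) = -2 (T(W) = -2 + 0 = -2)
d = 55 (d = -2 + 57 = 55)
A(P) = sqrt(55 + sqrt(2)*sqrt(P)) (A(P) = sqrt(55 + sqrt(P + P)) = sqrt(55 + sqrt(2*P)) = sqrt(55 + sqrt(2)*sqrt(P)))
X + A(k(9)) = -33503 + sqrt(55 + sqrt(2)*sqrt(9)) = -33503 + sqrt(55 + sqrt(2)*3) = -33503 + sqrt(55 + 3*sqrt(2))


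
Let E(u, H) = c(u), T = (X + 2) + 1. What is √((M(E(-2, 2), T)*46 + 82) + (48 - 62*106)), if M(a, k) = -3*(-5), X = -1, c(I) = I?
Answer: 2*I*√1438 ≈ 75.842*I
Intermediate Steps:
T = 2 (T = (-1 + 2) + 1 = 1 + 1 = 2)
E(u, H) = u
M(a, k) = 15
√((M(E(-2, 2), T)*46 + 82) + (48 - 62*106)) = √((15*46 + 82) + (48 - 62*106)) = √((690 + 82) + (48 - 6572)) = √(772 - 6524) = √(-5752) = 2*I*√1438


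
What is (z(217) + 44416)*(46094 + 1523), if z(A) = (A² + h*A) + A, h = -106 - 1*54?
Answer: 2714264234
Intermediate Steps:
h = -160 (h = -106 - 54 = -160)
z(A) = A² - 159*A (z(A) = (A² - 160*A) + A = A² - 159*A)
(z(217) + 44416)*(46094 + 1523) = (217*(-159 + 217) + 44416)*(46094 + 1523) = (217*58 + 44416)*47617 = (12586 + 44416)*47617 = 57002*47617 = 2714264234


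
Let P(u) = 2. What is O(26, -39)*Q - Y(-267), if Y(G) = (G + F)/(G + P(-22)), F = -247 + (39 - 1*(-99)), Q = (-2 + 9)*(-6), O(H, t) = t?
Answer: 433694/265 ≈ 1636.6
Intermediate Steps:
Q = -42 (Q = 7*(-6) = -42)
F = -109 (F = -247 + (39 + 99) = -247 + 138 = -109)
Y(G) = (-109 + G)/(2 + G) (Y(G) = (G - 109)/(G + 2) = (-109 + G)/(2 + G))
O(26, -39)*Q - Y(-267) = -39*(-42) - (-109 - 267)/(2 - 267) = 1638 - (-376)/(-265) = 1638 - (-1)*(-376)/265 = 1638 - 1*376/265 = 1638 - 376/265 = 433694/265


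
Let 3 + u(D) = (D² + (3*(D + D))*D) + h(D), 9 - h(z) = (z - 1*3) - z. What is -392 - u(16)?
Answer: -2193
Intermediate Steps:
h(z) = 12 (h(z) = 9 - ((z - 1*3) - z) = 9 - ((z - 3) - z) = 9 - ((-3 + z) - z) = 9 - 1*(-3) = 9 + 3 = 12)
u(D) = 9 + 7*D² (u(D) = -3 + ((D² + (3*(D + D))*D) + 12) = -3 + ((D² + (3*(2*D))*D) + 12) = -3 + ((D² + (6*D)*D) + 12) = -3 + ((D² + 6*D²) + 12) = -3 + (7*D² + 12) = -3 + (12 + 7*D²) = 9 + 7*D²)
-392 - u(16) = -392 - (9 + 7*16²) = -392 - (9 + 7*256) = -392 - (9 + 1792) = -392 - 1*1801 = -392 - 1801 = -2193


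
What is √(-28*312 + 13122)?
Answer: √4386 ≈ 66.227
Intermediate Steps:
√(-28*312 + 13122) = √(-8736 + 13122) = √4386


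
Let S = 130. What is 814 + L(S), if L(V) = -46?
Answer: 768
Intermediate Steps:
814 + L(S) = 814 - 46 = 768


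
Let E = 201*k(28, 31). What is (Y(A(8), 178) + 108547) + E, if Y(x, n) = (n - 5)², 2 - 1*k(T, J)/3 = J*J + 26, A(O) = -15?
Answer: -455479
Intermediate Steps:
k(T, J) = -72 - 3*J² (k(T, J) = 6 - 3*(J*J + 26) = 6 - 3*(J² + 26) = 6 - 3*(26 + J²) = 6 + (-78 - 3*J²) = -72 - 3*J²)
Y(x, n) = (-5 + n)²
E = -593955 (E = 201*(-72 - 3*31²) = 201*(-72 - 3*961) = 201*(-72 - 2883) = 201*(-2955) = -593955)
(Y(A(8), 178) + 108547) + E = ((-5 + 178)² + 108547) - 593955 = (173² + 108547) - 593955 = (29929 + 108547) - 593955 = 138476 - 593955 = -455479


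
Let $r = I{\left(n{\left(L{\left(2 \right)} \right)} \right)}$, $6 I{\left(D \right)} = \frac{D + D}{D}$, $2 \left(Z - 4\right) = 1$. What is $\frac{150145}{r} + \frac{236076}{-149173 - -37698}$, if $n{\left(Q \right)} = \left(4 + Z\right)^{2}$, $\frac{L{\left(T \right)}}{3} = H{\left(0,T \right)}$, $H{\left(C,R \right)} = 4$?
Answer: $\frac{50212005549}{111475} \approx 4.5043 \cdot 10^{5}$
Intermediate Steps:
$Z = \frac{9}{2}$ ($Z = 4 + \frac{1}{2} \cdot 1 = 4 + \frac{1}{2} = \frac{9}{2} \approx 4.5$)
$L{\left(T \right)} = 12$ ($L{\left(T \right)} = 3 \cdot 4 = 12$)
$n{\left(Q \right)} = \frac{289}{4}$ ($n{\left(Q \right)} = \left(4 + \frac{9}{2}\right)^{2} = \left(\frac{17}{2}\right)^{2} = \frac{289}{4}$)
$I{\left(D \right)} = \frac{1}{3}$ ($I{\left(D \right)} = \frac{\left(D + D\right) \frac{1}{D}}{6} = \frac{2 D \frac{1}{D}}{6} = \frac{1}{6} \cdot 2 = \frac{1}{3}$)
$r = \frac{1}{3} \approx 0.33333$
$\frac{150145}{r} + \frac{236076}{-149173 - -37698} = 150145 \frac{1}{\frac{1}{3}} + \frac{236076}{-149173 - -37698} = 150145 \cdot 3 + \frac{236076}{-149173 + 37698} = 450435 + \frac{236076}{-111475} = 450435 + 236076 \left(- \frac{1}{111475}\right) = 450435 - \frac{236076}{111475} = \frac{50212005549}{111475}$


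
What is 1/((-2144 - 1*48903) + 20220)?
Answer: -1/30827 ≈ -3.2439e-5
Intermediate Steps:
1/((-2144 - 1*48903) + 20220) = 1/((-2144 - 48903) + 20220) = 1/(-51047 + 20220) = 1/(-30827) = -1/30827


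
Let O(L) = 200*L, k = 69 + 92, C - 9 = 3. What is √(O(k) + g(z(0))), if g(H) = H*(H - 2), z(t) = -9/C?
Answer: √515233/4 ≈ 179.45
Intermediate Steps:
C = 12 (C = 9 + 3 = 12)
z(t) = -¾ (z(t) = -9/12 = -9*1/12 = -¾)
k = 161
g(H) = H*(-2 + H)
√(O(k) + g(z(0))) = √(200*161 - 3*(-2 - ¾)/4) = √(32200 - ¾*(-11/4)) = √(32200 + 33/16) = √(515233/16) = √515233/4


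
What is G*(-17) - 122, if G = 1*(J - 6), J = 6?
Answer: -122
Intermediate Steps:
G = 0 (G = 1*(6 - 6) = 1*0 = 0)
G*(-17) - 122 = 0*(-17) - 122 = 0 - 122 = -122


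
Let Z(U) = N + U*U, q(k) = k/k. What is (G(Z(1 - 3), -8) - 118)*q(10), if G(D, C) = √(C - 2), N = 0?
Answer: -118 + I*√10 ≈ -118.0 + 3.1623*I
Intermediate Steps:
q(k) = 1
Z(U) = U² (Z(U) = 0 + U*U = 0 + U² = U²)
G(D, C) = √(-2 + C)
(G(Z(1 - 3), -8) - 118)*q(10) = (√(-2 - 8) - 118)*1 = (√(-10) - 118)*1 = (I*√10 - 118)*1 = (-118 + I*√10)*1 = -118 + I*√10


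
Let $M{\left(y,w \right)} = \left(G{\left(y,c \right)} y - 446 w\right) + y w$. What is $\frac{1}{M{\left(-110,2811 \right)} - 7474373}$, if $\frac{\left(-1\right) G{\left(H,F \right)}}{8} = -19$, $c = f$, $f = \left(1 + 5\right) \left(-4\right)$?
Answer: $- \frac{1}{9054009} \approx -1.1045 \cdot 10^{-7}$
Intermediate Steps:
$f = -24$ ($f = 6 \left(-4\right) = -24$)
$c = -24$
$G{\left(H,F \right)} = 152$ ($G{\left(H,F \right)} = \left(-8\right) \left(-19\right) = 152$)
$M{\left(y,w \right)} = - 446 w + 152 y + w y$ ($M{\left(y,w \right)} = \left(152 y - 446 w\right) + y w = \left(- 446 w + 152 y\right) + w y = - 446 w + 152 y + w y$)
$\frac{1}{M{\left(-110,2811 \right)} - 7474373} = \frac{1}{\left(\left(-446\right) 2811 + 152 \left(-110\right) + 2811 \left(-110\right)\right) - 7474373} = \frac{1}{\left(-1253706 - 16720 - 309210\right) - 7474373} = \frac{1}{-1579636 - 7474373} = \frac{1}{-9054009} = - \frac{1}{9054009}$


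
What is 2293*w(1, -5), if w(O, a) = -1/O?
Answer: -2293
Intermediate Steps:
2293*w(1, -5) = 2293*(-1/1) = 2293*(-1*1) = 2293*(-1) = -2293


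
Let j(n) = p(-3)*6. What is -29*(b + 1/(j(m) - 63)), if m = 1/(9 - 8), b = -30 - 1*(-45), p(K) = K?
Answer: -35206/81 ≈ -434.64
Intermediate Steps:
b = 15 (b = -30 + 45 = 15)
m = 1 (m = 1/1 = 1)
j(n) = -18 (j(n) = -3*6 = -18)
-29*(b + 1/(j(m) - 63)) = -29*(15 + 1/(-18 - 63)) = -29*(15 + 1/(-81)) = -29*(15 - 1/81) = -29*1214/81 = -35206/81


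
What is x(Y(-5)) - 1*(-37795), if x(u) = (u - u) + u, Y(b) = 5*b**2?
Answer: 37920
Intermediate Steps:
x(u) = u (x(u) = 0 + u = u)
x(Y(-5)) - 1*(-37795) = 5*(-5)**2 - 1*(-37795) = 5*25 + 37795 = 125 + 37795 = 37920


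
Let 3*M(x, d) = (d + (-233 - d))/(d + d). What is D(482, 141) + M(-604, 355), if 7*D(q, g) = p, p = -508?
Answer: -1083671/14910 ≈ -72.681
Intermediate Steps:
M(x, d) = -233/(6*d) (M(x, d) = ((d + (-233 - d))/(d + d))/3 = (-233*1/(2*d))/3 = (-233/(2*d))/3 = -233/(6*d))
D(q, g) = -508/7 (D(q, g) = (⅐)*(-508) = -508/7)
D(482, 141) + M(-604, 355) = -508/7 - 233/6/355 = -508/7 - 233/6*1/355 = -508/7 - 233/2130 = -1083671/14910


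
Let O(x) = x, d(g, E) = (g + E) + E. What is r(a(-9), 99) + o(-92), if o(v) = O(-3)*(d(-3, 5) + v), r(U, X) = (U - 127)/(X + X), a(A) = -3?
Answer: 25180/99 ≈ 254.34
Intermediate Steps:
d(g, E) = g + 2*E (d(g, E) = (E + g) + E = g + 2*E)
r(U, X) = (-127 + U)/(2*X) (r(U, X) = (-127 + U)/((2*X)) = (-127 + U)*(1/(2*X)) = (-127 + U)/(2*X))
o(v) = -21 - 3*v (o(v) = -3*((-3 + 2*5) + v) = -3*((-3 + 10) + v) = -3*(7 + v) = -21 - 3*v)
r(a(-9), 99) + o(-92) = (½)*(-127 - 3)/99 + (-21 - 3*(-92)) = (½)*(1/99)*(-130) + (-21 + 276) = -65/99 + 255 = 25180/99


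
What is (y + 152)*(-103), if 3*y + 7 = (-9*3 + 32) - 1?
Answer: -15553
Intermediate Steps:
y = -1 (y = -7/3 + ((-9*3 + 32) - 1)/3 = -7/3 + ((-27 + 32) - 1)/3 = -7/3 + (5 - 1)/3 = -7/3 + (⅓)*4 = -7/3 + 4/3 = -1)
(y + 152)*(-103) = (-1 + 152)*(-103) = 151*(-103) = -15553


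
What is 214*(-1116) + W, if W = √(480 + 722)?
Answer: -238824 + √1202 ≈ -2.3879e+5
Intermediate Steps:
W = √1202 ≈ 34.670
214*(-1116) + W = 214*(-1116) + √1202 = -238824 + √1202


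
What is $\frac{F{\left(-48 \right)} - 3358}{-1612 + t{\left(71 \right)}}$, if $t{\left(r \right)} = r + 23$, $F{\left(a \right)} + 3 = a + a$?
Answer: $\frac{3457}{1518} \approx 2.2773$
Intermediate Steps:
$F{\left(a \right)} = -3 + 2 a$ ($F{\left(a \right)} = -3 + \left(a + a\right) = -3 + 2 a$)
$t{\left(r \right)} = 23 + r$
$\frac{F{\left(-48 \right)} - 3358}{-1612 + t{\left(71 \right)}} = \frac{\left(-3 + 2 \left(-48\right)\right) - 3358}{-1612 + \left(23 + 71\right)} = \frac{\left(-3 - 96\right) - 3358}{-1612 + 94} = \frac{-99 - 3358}{-1518} = \left(-3457\right) \left(- \frac{1}{1518}\right) = \frac{3457}{1518}$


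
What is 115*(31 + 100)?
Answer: 15065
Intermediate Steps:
115*(31 + 100) = 115*131 = 15065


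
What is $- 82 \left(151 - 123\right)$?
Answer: $-2296$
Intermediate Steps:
$- 82 \left(151 - 123\right) = \left(-82\right) 28 = -2296$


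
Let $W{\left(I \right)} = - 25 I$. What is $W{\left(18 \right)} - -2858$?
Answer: $2408$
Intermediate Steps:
$W{\left(18 \right)} - -2858 = \left(-25\right) 18 - -2858 = -450 + 2858 = 2408$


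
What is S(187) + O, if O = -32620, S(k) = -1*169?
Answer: -32789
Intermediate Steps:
S(k) = -169
S(187) + O = -169 - 32620 = -32789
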